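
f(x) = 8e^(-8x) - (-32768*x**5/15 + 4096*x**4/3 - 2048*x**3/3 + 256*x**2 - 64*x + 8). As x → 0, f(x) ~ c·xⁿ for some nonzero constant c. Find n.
6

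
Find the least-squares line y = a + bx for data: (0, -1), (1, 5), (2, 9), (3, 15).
a = -4/5, b = 26/5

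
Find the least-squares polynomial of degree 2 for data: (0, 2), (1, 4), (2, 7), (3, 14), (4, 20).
67/35 + (41/35)x + (6/7)x²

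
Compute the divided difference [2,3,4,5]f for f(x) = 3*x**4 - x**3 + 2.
41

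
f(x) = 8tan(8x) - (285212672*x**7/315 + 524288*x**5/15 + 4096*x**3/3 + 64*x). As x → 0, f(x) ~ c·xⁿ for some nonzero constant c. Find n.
9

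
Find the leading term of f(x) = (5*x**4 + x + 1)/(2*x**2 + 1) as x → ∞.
5*x**2/2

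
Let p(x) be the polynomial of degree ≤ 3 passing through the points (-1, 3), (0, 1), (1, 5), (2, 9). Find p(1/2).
21/8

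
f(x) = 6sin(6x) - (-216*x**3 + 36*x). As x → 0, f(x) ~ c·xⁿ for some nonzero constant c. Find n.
5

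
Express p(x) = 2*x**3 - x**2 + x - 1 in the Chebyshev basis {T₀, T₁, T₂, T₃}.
(-3/2)T₀ + (5/2)T₁ + (-1/2)T₂ + (1/2)T₃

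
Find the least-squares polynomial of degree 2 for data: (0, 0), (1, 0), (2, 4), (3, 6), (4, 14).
(-3/5)x + x²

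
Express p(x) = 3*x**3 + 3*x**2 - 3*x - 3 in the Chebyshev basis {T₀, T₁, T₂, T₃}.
(-3/2)T₀ + (-3/4)T₁ + (3/2)T₂ + (3/4)T₃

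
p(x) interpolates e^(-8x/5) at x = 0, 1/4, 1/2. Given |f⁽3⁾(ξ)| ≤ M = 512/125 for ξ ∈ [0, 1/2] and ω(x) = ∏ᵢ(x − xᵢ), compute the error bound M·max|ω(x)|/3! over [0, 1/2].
8*sqrt(3)/3375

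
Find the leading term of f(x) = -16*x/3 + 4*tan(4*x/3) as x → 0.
256*x**3/81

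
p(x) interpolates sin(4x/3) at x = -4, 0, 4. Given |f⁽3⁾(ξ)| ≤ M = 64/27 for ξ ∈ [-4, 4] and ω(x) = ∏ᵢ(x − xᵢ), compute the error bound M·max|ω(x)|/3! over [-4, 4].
4096*sqrt(3)/729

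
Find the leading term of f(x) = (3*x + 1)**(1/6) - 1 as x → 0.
x/2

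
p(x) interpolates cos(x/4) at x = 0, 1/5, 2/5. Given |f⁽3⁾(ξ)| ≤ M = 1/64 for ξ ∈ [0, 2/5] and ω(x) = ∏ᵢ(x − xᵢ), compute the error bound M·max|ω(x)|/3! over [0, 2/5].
sqrt(3)/216000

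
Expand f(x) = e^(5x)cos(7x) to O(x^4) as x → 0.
1 + 5*x - 12*x**2 - 305*x**3/3 + O(x**4)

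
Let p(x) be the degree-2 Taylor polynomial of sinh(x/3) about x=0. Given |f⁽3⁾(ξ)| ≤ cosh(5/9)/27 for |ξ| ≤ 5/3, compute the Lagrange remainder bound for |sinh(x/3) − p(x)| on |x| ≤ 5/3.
125*cosh(5/9)/4374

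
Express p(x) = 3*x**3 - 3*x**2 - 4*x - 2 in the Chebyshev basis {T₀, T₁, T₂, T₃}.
(-7/2)T₀ + (-7/4)T₁ + (-3/2)T₂ + (3/4)T₃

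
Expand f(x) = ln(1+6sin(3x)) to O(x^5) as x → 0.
18*x - 162*x**2 + 1917*x**3 - 25758*x**4 + O(x**5)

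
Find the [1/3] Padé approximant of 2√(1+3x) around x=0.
(21*x/4 + 2)/(27*x**3/64 - 9*x**2/16 + 9*x/8 + 1)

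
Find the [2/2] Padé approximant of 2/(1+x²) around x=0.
2/(x**2 + 1)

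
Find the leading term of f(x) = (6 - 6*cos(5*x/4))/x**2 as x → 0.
75/16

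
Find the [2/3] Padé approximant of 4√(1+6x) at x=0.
(63*x**2 + 168*x/5 + 4)/(-27*x**3/20 + 81*x**2/20 + 27*x/5 + 1)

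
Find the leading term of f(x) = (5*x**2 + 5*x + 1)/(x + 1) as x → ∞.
5*x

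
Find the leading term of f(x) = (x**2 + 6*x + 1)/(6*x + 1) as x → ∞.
x/6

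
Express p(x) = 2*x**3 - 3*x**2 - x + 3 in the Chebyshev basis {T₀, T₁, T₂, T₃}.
(3/2)T₀ + (1/2)T₁ + (-3/2)T₂ + (1/2)T₃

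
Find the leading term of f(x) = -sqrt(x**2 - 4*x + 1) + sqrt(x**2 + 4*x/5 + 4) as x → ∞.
12/5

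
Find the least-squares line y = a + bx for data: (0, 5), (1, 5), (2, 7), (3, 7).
a = 24/5, b = 4/5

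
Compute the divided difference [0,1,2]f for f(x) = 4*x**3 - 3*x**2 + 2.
9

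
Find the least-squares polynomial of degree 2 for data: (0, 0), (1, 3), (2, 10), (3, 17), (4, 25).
-13/35 + (124/35)x + (5/7)x²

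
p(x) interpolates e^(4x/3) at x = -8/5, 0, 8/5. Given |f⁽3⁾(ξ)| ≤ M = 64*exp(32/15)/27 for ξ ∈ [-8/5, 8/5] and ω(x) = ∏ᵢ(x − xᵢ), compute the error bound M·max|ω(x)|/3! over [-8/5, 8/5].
32768*sqrt(3)*exp(32/15)/91125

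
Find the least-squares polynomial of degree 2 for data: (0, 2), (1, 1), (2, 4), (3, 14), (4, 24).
61/35 + (-181/70)x + (29/14)x²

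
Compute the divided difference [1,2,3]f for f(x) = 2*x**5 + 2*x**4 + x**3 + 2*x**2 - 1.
238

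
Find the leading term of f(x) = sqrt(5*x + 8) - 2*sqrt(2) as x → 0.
5*sqrt(2)*x/8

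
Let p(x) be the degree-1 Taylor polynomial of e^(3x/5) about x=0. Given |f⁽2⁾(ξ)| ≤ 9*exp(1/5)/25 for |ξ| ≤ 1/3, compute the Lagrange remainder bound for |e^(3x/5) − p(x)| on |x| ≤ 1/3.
exp(1/5)/50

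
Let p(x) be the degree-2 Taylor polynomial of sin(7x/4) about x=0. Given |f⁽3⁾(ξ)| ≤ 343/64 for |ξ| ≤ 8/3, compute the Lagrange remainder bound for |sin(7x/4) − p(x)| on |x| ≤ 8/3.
1372/81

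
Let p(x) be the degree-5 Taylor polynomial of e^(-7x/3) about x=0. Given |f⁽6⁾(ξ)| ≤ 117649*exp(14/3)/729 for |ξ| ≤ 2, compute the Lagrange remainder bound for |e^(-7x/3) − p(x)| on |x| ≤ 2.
470596*exp(14/3)/32805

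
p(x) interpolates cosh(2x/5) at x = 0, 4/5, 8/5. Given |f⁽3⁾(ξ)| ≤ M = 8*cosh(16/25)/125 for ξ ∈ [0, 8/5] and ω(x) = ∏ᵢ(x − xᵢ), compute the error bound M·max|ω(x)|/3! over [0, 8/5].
512*sqrt(3)*cosh(16/25)/421875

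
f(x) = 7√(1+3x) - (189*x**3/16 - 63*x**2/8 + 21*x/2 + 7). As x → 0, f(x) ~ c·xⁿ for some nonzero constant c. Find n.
4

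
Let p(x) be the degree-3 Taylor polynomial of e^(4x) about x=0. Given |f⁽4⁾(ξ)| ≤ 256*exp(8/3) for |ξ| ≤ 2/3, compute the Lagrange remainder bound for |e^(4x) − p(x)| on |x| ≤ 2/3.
512*exp(8/3)/243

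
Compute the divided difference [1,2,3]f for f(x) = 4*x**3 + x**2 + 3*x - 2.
25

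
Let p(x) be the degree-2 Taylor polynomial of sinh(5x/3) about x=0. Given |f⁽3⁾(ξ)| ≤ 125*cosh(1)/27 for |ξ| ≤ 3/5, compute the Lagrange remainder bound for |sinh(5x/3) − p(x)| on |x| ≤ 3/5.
cosh(1)/6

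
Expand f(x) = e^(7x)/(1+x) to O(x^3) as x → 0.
1 + 6*x + 37*x**2/2 + O(x**3)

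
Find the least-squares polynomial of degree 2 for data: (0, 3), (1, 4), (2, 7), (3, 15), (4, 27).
114/35 + (-127/70)x + (27/14)x²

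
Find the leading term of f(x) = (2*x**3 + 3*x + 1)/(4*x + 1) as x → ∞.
x**2/2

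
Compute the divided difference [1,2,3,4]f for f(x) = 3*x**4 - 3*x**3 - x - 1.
27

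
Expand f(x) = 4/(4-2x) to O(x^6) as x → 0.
1 + x/2 + x**2/4 + x**3/8 + x**4/16 + x**5/32 + O(x**6)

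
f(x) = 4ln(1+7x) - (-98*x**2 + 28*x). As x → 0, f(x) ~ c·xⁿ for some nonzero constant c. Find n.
3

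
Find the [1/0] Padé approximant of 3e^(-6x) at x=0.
3 - 18*x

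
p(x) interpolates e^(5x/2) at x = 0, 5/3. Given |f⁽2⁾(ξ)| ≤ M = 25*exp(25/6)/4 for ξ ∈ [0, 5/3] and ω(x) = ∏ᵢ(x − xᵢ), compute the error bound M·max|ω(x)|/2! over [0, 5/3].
625*exp(25/6)/288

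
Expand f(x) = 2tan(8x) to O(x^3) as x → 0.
16*x + O(x**3)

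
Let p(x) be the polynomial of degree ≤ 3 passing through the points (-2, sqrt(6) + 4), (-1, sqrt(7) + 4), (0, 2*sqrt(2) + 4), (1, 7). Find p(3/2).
-35*sqrt(2)/8 - 5*sqrt(6)/16 + 21*sqrt(7)/16 + 169/16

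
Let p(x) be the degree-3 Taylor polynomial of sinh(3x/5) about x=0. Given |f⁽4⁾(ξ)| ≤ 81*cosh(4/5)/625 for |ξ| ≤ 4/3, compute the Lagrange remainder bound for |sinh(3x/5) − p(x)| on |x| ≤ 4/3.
32*cosh(4/5)/1875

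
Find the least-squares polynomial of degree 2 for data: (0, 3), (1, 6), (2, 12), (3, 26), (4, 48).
25/7 + (-15/7)x + (23/7)x²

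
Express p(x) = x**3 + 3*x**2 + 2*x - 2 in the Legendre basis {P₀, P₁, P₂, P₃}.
-P₀ + (13/5)P₁ + (2)P₂ + (2/5)P₃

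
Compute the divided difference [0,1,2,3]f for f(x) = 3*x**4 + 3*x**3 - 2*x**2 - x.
21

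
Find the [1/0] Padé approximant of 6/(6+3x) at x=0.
1 - x/2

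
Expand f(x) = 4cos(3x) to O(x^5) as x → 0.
4 - 18*x**2 + 27*x**4/2 + O(x**5)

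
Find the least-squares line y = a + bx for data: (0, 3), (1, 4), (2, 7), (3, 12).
a = 2, b = 3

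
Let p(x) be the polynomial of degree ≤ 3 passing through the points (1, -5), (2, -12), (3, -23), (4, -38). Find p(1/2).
-3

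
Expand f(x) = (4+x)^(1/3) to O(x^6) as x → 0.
2**(2/3) + 2**(2/3)*x/12 - 2**(2/3)*x**2/144 + 5*2**(2/3)*x**3/5184 - 5*2**(2/3)*x**4/31104 + 11*2**(2/3)*x**5/373248 + O(x**6)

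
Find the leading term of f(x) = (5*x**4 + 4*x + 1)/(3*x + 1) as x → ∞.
5*x**3/3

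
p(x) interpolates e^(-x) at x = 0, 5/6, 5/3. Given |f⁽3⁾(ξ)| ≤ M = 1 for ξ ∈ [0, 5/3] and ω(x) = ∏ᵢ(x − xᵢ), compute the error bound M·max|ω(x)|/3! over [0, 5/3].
125*sqrt(3)/5832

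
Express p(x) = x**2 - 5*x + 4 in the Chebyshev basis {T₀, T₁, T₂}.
(9/2)T₀ + (-5)T₁ + (1/2)T₂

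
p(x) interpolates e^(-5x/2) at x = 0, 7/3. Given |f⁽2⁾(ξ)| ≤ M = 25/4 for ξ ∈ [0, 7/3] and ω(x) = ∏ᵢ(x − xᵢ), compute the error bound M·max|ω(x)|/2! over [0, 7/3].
1225/288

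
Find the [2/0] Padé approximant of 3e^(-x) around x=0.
3*x**2/2 - 3*x + 3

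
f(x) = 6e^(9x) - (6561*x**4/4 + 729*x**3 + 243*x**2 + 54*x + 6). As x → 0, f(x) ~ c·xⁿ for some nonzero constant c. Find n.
5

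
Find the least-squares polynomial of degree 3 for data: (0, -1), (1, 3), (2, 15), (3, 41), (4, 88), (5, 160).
-17/18 + (1223/756)x + (305/252)x² + (53/54)x³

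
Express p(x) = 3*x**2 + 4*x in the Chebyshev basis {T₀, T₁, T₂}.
(3/2)T₀ + (4)T₁ + (3/2)T₂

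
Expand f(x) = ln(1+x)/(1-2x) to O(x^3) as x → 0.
x + 3*x**2/2 + O(x**3)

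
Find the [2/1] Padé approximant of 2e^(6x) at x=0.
(12*x**2 + 8*x + 2)/(1 - 2*x)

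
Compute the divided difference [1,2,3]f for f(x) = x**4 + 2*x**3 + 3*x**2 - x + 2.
40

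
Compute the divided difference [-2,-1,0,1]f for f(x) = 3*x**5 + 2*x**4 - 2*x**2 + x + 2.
11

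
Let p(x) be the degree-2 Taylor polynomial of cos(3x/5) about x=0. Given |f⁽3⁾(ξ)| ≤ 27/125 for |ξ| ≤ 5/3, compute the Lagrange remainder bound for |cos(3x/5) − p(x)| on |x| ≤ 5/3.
1/6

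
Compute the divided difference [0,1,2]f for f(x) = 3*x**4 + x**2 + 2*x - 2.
22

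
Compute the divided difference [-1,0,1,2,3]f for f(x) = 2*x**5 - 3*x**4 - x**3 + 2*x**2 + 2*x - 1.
7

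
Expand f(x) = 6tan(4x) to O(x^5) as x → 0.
24*x + 128*x**3 + O(x**5)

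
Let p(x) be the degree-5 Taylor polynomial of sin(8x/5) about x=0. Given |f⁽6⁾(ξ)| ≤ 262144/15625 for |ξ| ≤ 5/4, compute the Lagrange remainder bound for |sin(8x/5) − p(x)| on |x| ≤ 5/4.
4/45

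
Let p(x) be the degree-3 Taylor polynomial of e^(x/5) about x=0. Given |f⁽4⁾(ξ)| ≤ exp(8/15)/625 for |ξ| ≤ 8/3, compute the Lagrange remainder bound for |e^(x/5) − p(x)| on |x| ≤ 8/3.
512*exp(8/15)/151875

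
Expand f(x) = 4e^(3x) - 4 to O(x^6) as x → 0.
12*x + 18*x**2 + 18*x**3 + 27*x**4/2 + 81*x**5/10 + O(x**6)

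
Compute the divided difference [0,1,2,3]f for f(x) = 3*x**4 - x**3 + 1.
17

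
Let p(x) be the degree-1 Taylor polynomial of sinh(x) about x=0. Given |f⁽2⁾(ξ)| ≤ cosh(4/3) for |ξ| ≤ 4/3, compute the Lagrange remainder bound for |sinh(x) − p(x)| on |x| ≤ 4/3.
8*cosh(4/3)/9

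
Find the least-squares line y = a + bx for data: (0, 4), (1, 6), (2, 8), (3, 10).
a = 4, b = 2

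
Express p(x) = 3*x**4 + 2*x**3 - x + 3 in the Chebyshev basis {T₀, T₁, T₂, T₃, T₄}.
(33/8)T₀ + (1/2)T₁ + (3/2)T₂ + (1/2)T₃ + (3/8)T₄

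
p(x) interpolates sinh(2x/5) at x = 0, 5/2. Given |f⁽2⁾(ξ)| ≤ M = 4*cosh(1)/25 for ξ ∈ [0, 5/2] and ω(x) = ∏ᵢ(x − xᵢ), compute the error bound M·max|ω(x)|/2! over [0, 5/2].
cosh(1)/8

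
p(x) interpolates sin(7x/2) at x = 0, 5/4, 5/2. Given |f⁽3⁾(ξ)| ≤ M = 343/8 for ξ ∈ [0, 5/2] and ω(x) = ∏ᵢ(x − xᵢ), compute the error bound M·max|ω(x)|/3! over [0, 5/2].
42875*sqrt(3)/13824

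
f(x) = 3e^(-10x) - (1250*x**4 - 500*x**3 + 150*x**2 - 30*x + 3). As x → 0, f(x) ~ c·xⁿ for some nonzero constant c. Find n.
5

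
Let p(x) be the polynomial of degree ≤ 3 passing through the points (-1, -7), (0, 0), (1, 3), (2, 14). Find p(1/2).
5/4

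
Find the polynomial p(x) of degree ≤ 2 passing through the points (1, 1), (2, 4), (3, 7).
3*x - 2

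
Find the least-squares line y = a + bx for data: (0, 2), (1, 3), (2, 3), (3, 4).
a = 21/10, b = 3/5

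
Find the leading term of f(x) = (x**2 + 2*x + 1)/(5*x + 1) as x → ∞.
x/5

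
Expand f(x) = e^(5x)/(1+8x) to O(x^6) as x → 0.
1 - 3*x + 73*x**2/2 - 1627*x**3/6 + 17563*x**4/8 - 420887*x**5/24 + O(x**6)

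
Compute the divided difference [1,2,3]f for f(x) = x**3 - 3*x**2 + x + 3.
3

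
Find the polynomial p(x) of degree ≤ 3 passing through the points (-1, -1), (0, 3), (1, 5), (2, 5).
-x**2 + 3*x + 3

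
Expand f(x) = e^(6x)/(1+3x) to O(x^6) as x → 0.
1 + 3*x + 9*x**2 + 9*x**3 + 27*x**4 - 81*x**5/5 + O(x**6)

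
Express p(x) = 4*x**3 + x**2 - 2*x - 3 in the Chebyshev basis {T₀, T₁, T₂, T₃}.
(-5/2)T₀ + T₁ + (1/2)T₂ + T₃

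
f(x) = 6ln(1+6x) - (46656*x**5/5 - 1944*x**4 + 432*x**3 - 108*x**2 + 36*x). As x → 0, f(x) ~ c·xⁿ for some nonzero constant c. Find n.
6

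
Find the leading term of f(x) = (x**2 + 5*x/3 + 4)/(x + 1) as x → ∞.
x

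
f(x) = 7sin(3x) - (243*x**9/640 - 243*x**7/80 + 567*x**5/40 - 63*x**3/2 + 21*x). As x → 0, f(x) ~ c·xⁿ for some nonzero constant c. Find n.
11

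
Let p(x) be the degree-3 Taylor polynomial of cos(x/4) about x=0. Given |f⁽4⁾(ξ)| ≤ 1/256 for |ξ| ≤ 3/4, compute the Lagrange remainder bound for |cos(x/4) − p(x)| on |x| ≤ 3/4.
27/524288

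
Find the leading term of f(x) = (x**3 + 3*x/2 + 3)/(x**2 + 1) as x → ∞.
x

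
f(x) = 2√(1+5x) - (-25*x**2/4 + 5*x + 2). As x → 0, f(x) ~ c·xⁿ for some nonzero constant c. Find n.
3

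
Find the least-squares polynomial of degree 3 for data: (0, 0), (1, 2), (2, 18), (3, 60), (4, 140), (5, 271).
-2/63 + (-253/378)x + (187/252)x² + (221/108)x³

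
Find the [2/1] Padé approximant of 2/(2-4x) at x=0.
1/(1 - 2*x)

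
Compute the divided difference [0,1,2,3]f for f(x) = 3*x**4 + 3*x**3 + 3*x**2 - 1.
21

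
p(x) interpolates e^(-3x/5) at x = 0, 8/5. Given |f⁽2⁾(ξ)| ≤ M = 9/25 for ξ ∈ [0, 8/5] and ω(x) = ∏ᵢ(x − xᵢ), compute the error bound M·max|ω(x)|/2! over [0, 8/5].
72/625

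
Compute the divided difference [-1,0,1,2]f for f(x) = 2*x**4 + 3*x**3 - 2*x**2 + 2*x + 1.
7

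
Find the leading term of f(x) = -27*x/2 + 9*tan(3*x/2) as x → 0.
81*x**3/8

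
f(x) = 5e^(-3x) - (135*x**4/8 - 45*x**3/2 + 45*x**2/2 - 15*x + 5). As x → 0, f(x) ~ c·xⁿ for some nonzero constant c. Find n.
5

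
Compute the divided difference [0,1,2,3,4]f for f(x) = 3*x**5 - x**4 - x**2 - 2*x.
29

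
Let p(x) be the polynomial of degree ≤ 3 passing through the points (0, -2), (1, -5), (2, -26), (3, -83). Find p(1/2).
-19/8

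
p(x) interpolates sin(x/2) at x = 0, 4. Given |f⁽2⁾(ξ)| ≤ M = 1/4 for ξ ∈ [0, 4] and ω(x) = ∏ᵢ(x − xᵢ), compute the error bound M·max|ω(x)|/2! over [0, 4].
1/2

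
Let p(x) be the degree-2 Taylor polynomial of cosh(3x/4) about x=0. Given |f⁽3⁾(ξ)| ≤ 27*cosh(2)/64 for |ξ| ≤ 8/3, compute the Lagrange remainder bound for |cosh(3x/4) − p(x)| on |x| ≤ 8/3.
4*cosh(2)/3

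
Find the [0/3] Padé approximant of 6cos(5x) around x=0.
6/(25*x**2/2 + 1)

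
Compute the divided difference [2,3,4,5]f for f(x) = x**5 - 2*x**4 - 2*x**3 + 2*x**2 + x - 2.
95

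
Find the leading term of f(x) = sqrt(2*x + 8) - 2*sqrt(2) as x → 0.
sqrt(2)*x/4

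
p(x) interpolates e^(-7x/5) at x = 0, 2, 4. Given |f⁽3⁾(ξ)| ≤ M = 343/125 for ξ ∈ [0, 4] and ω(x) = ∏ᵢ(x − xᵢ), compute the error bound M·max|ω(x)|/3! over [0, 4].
2744*sqrt(3)/3375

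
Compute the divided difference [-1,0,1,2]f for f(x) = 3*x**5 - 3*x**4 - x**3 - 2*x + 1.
8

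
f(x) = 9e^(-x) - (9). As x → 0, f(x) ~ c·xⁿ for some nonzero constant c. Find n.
1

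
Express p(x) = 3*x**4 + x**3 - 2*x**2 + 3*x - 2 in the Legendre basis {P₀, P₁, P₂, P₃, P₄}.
(-31/15)P₀ + (18/5)P₁ + (8/21)P₂ + (2/5)P₃ + (24/35)P₄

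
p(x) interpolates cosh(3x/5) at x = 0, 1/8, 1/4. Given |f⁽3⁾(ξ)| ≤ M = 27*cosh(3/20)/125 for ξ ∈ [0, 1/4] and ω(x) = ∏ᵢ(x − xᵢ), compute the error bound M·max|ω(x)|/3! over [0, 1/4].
sqrt(3)*cosh(3/20)/64000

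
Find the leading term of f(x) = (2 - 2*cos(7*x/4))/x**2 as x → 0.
49/16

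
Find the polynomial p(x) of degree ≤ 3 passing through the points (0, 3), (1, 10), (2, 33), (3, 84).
2*x**3 + 2*x**2 + 3*x + 3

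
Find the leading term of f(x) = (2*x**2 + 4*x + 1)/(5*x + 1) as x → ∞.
2*x/5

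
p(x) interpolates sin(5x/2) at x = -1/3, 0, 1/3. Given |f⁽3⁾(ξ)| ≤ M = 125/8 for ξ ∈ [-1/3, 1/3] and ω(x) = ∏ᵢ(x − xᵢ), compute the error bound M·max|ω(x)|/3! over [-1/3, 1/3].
125*sqrt(3)/5832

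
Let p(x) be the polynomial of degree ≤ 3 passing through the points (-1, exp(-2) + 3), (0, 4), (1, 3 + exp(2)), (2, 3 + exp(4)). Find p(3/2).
(1 + (43 + 15*exp(2) + 5*exp(4))*exp(2))*exp(-2)/16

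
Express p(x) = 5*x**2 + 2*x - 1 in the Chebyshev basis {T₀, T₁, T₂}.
(3/2)T₀ + (2)T₁ + (5/2)T₂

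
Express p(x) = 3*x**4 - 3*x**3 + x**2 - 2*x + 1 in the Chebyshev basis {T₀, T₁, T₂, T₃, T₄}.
(21/8)T₀ + (-17/4)T₁ + (2)T₂ + (-3/4)T₃ + (3/8)T₄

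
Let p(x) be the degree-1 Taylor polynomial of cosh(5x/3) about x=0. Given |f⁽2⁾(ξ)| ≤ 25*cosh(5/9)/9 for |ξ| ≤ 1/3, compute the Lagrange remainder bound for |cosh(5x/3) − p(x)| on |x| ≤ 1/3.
25*cosh(5/9)/162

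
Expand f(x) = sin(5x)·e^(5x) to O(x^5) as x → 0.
5*x + 25*x**2 + 125*x**3/3 + O(x**5)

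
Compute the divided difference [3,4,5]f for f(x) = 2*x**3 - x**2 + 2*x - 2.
23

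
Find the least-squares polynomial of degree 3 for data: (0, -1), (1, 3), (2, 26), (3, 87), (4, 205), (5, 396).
-19/21 + (-10/63)x + (65/84)x² + (109/36)x³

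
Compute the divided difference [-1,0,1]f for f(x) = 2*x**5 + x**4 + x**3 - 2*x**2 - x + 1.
-1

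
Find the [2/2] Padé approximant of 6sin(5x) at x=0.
30*x/(25*x**2/6 + 1)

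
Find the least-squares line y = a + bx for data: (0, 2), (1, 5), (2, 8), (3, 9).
a = 12/5, b = 12/5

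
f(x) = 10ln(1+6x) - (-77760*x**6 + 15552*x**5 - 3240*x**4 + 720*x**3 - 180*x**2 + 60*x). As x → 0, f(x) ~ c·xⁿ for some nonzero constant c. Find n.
7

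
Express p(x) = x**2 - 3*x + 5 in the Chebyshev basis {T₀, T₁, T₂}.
(11/2)T₀ + (-3)T₁ + (1/2)T₂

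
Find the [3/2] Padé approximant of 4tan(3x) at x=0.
(-36*x**3/5 + 12*x)/(1 - 18*x**2/5)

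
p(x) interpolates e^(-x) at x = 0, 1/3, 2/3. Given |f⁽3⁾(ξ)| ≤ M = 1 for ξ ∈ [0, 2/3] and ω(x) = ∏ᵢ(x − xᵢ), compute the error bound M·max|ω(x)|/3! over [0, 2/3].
sqrt(3)/729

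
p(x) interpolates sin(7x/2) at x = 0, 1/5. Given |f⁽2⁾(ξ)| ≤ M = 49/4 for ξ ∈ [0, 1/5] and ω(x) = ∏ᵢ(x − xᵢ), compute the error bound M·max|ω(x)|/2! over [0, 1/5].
49/800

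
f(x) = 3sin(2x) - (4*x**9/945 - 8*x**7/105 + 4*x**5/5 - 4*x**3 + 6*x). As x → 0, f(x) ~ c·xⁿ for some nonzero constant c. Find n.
11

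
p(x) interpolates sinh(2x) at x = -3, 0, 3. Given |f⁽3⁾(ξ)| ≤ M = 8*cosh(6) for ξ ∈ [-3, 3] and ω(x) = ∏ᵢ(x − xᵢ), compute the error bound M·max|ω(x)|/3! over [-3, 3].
8*sqrt(3)*cosh(6)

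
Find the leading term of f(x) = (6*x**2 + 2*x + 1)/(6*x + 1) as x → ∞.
x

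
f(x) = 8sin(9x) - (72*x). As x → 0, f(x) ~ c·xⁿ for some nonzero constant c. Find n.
3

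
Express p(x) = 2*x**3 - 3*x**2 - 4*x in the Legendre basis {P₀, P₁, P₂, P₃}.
-P₀ + (-14/5)P₁ + (-2)P₂ + (4/5)P₃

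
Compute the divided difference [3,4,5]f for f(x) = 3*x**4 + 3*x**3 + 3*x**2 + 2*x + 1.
330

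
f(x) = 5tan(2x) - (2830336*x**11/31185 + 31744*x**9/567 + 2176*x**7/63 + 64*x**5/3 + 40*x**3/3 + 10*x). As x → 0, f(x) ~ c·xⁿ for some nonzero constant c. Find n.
13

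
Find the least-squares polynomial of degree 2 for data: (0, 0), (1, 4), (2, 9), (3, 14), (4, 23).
8/35 + (96/35)x + (5/7)x²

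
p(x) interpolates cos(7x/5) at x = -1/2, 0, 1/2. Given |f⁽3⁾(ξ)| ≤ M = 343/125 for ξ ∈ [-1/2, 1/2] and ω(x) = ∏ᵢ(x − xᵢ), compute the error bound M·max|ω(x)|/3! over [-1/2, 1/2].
343*sqrt(3)/27000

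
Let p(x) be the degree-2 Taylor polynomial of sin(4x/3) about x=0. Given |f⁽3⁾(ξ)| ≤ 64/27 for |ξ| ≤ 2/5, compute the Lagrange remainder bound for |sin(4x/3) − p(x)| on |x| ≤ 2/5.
256/10125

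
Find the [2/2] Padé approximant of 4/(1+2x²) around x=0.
4/(2*x**2 + 1)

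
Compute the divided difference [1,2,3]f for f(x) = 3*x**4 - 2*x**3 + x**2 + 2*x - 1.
64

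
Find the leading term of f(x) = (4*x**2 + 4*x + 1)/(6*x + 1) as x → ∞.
2*x/3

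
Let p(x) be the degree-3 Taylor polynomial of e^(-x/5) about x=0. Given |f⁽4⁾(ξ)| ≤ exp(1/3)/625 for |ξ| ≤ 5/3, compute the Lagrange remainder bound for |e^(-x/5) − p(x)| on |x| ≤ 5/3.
exp(1/3)/1944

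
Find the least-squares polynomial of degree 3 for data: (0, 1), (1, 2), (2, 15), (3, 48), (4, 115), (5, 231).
46/63 + (313/189)x + (-59/36)x² + (227/108)x³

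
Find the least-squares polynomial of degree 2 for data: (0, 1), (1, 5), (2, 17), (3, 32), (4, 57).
36/35 + (73/70)x + (45/14)x²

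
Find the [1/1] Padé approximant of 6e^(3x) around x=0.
(9*x + 6)/(1 - 3*x/2)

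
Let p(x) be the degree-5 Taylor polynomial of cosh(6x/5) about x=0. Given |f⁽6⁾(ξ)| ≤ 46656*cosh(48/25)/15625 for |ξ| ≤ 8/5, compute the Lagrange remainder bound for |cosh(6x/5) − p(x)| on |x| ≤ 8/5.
84934656*cosh(48/25)/1220703125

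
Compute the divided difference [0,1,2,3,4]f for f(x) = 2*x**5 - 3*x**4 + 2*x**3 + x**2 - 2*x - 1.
17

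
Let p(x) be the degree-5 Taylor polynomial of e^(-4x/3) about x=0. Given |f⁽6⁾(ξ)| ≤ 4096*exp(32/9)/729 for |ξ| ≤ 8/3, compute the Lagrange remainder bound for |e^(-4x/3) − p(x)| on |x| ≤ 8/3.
67108864*exp(32/9)/23914845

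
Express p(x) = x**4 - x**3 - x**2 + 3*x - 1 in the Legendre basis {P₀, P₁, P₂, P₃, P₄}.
(-17/15)P₀ + (12/5)P₁ + (-2/21)P₂ + (-2/5)P₃ + (8/35)P₄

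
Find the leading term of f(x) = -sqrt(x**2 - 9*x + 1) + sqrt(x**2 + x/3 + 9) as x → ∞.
14/3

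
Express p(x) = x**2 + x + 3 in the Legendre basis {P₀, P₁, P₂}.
(10/3)P₀ + P₁ + (2/3)P₂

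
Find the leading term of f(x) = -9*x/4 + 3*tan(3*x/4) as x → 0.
27*x**3/64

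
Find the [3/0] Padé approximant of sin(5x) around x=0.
-125*x**3/6 + 5*x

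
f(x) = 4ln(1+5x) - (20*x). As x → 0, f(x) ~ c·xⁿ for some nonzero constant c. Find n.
2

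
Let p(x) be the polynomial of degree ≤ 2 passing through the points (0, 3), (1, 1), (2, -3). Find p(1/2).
9/4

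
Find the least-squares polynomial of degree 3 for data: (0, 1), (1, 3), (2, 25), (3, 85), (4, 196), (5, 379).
17/18 + (-1817/756)x + (221/126)x² + (299/108)x³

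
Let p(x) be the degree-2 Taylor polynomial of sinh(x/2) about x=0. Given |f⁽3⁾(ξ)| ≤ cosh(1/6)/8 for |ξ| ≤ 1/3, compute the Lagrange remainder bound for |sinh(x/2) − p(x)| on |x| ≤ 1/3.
cosh(1/6)/1296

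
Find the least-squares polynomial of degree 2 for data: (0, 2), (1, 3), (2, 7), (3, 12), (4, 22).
74/35 + (-37/70)x + (19/14)x²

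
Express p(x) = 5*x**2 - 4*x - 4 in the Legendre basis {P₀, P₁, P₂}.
(-7/3)P₀ + (-4)P₁ + (10/3)P₂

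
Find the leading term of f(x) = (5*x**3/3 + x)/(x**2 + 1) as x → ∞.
5*x/3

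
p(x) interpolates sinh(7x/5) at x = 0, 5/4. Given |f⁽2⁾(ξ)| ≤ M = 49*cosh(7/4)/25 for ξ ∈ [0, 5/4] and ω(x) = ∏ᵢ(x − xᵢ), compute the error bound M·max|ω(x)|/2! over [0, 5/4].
49*cosh(7/4)/128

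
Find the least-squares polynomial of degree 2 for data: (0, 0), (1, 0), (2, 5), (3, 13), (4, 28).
4/35 + (-177/70)x + (33/14)x²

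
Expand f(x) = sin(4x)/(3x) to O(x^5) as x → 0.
4/3 - 32*x**2/9 + 128*x**4/45 + O(x**5)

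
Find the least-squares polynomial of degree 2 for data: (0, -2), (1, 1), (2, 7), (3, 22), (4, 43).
-11/7 + (-123/70)x + (45/14)x²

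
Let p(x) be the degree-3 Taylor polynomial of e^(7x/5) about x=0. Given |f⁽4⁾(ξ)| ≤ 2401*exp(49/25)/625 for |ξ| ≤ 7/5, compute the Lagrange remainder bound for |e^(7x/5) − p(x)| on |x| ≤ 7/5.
5764801*exp(49/25)/9375000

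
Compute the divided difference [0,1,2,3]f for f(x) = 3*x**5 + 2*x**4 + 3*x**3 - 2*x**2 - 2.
90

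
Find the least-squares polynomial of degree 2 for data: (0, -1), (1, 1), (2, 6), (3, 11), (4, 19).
-38/35 + (11/7)x + (6/7)x²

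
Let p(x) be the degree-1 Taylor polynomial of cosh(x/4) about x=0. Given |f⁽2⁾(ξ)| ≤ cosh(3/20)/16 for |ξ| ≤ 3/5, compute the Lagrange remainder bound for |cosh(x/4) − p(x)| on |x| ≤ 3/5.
9*cosh(3/20)/800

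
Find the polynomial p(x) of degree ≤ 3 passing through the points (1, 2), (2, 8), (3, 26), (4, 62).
x**3 - x + 2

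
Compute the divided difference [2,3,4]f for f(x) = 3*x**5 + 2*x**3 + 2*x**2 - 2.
875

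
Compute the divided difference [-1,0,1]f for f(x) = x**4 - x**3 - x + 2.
1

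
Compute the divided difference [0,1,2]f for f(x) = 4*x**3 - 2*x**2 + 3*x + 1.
10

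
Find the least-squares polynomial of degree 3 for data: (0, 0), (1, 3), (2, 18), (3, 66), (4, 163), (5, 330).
5/126 + (1969/756)x + (-107/36)x² + (169/54)x³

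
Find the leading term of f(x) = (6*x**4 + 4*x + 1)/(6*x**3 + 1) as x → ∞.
x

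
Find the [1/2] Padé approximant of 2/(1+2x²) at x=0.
2/(2*x**2 + 1)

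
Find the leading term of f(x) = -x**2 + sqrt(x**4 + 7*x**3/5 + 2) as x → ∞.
7*x/10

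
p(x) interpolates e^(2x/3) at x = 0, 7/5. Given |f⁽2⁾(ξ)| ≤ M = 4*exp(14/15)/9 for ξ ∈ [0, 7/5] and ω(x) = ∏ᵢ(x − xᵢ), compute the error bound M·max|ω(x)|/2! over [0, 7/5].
49*exp(14/15)/450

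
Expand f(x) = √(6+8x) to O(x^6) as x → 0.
sqrt(6) + 2*sqrt(6)*x/3 - 2*sqrt(6)*x**2/9 + 4*sqrt(6)*x**3/27 - 10*sqrt(6)*x**4/81 + 28*sqrt(6)*x**5/243 + O(x**6)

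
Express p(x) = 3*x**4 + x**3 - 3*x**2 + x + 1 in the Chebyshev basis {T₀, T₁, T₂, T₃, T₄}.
(5/8)T₀ + (7/4)T₁ + (1/4)T₃ + (3/8)T₄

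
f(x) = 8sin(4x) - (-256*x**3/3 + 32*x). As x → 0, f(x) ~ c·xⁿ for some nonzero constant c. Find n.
5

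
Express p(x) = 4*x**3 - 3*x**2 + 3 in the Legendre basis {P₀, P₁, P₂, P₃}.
(2)P₀ + (12/5)P₁ + (-2)P₂ + (8/5)P₃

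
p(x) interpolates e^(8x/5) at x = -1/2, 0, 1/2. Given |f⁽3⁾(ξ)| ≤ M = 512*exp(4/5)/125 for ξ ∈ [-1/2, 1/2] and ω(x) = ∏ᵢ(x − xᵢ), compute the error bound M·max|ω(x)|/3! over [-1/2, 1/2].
64*sqrt(3)*exp(4/5)/3375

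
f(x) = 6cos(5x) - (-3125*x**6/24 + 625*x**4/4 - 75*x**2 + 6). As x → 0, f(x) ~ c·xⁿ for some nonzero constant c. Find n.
8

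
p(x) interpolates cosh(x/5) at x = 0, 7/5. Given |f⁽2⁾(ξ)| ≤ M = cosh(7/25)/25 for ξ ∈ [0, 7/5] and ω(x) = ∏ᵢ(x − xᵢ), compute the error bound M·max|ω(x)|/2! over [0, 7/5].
49*cosh(7/25)/5000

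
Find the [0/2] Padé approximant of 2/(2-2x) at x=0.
1/(1 - x)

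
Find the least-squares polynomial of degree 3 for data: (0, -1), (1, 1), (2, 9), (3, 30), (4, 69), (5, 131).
-58/63 + (43/378)x + (79/126)x² + (25/27)x³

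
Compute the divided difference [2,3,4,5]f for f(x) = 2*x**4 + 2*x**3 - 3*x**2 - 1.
30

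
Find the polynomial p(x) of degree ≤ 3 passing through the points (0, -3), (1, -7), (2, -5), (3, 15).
2*x**3 - 3*x**2 - 3*x - 3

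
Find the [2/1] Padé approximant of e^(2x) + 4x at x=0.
(-2*x**2 + 16*x/3 + 1)/(1 - 2*x/3)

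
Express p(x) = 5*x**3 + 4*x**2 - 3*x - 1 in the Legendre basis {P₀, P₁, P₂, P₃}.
(1/3)P₀ + (8/3)P₂ + (2)P₃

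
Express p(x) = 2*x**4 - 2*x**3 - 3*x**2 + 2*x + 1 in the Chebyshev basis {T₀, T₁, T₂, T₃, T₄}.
(1/4)T₀ + (1/2)T₁ + (-1/2)T₂ + (-1/2)T₃ + (1/4)T₄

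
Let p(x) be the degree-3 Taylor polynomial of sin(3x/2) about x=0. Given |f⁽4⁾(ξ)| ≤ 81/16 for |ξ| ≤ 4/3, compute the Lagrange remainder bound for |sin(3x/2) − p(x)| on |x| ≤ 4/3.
2/3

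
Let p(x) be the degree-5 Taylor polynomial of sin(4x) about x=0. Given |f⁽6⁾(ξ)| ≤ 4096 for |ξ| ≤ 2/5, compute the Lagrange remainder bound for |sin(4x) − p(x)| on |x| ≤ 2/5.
16384/703125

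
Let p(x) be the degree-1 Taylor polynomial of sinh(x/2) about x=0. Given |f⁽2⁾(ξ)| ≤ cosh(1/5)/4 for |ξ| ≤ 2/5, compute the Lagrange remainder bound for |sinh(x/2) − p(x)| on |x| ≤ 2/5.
cosh(1/5)/50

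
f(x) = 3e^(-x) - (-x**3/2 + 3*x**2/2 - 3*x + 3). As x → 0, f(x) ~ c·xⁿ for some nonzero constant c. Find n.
4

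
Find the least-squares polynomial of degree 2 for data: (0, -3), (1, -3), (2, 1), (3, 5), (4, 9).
-121/35 + (32/35)x + (4/7)x²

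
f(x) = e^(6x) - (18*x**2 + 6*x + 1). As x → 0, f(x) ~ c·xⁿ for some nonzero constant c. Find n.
3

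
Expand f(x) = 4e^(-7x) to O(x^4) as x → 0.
4 - 28*x + 98*x**2 - 686*x**3/3 + O(x**4)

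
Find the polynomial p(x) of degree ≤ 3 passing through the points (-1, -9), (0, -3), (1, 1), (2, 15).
2*x**3 - x**2 + 3*x - 3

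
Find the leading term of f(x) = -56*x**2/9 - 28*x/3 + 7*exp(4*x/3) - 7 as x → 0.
224*x**3/81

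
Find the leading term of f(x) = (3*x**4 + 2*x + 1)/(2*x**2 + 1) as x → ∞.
3*x**2/2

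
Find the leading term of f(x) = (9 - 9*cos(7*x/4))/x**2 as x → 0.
441/32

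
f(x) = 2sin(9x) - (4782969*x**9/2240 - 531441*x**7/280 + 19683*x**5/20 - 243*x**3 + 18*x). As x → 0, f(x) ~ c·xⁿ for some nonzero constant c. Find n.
11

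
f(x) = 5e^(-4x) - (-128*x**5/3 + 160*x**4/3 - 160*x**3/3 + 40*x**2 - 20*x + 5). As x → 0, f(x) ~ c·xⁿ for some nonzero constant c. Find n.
6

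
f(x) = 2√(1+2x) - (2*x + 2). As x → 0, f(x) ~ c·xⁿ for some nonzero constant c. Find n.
2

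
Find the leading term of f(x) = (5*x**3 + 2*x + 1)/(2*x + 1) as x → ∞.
5*x**2/2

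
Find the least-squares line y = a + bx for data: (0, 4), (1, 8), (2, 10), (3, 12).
a = 23/5, b = 13/5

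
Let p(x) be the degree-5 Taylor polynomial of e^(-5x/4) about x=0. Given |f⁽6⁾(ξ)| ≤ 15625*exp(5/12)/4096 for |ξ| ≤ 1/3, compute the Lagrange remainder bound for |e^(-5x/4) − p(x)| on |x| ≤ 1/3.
3125*exp(5/12)/429981696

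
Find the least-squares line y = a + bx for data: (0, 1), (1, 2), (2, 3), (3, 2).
a = 7/5, b = 2/5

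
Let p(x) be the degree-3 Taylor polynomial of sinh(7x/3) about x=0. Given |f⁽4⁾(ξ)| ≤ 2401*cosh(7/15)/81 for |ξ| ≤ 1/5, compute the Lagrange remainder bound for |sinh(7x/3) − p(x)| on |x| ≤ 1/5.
2401*cosh(7/15)/1215000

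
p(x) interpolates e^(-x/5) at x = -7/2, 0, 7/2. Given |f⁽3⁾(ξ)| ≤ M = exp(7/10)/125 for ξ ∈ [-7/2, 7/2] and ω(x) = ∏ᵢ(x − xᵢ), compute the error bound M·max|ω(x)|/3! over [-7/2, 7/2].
343*sqrt(3)*exp(7/10)/27000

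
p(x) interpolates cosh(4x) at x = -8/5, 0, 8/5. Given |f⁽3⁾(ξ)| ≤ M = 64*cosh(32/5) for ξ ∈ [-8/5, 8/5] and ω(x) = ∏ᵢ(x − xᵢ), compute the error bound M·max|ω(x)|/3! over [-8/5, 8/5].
32768*sqrt(3)*cosh(32/5)/3375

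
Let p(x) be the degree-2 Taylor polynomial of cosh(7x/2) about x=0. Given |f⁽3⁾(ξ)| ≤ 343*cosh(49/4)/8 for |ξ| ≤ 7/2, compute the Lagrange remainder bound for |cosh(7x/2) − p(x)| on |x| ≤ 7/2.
117649*cosh(49/4)/384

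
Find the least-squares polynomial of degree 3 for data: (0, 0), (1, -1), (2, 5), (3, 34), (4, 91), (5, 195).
-1/126 + (-941/756)x + (-241/126)x² + (215/108)x³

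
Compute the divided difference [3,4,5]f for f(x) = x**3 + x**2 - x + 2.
13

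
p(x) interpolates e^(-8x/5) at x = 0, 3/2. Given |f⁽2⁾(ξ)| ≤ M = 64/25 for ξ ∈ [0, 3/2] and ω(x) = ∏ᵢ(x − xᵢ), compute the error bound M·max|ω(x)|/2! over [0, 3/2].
18/25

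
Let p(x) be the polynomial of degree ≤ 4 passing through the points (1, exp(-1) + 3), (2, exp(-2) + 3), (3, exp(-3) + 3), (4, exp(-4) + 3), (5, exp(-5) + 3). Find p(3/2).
(-70*exp(2) - 5 + 28*e + 35*exp(4) + 140*exp(3) + 384*exp(5))*exp(-5)/128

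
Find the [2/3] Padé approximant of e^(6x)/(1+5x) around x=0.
(222*x**2/65 + 201*x/65 + 1)/(876*x**3/65 - 759*x**2/65 + 136*x/65 + 1)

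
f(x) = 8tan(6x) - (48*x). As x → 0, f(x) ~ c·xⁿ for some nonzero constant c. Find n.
3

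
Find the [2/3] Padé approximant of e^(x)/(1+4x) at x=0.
(289*x**2/3380 + 426*x/845 + 1)/(3299*x**3/10140 - 6429*x**2/3380 + 2961*x/845 + 1)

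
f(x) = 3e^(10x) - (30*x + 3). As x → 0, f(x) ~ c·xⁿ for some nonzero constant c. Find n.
2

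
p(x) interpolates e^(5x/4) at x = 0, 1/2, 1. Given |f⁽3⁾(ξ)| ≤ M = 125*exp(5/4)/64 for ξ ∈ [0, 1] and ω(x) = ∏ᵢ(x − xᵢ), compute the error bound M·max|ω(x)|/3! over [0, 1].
125*sqrt(3)*exp(5/4)/13824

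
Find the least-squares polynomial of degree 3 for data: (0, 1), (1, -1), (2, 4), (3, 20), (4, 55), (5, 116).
55/63 + (-389/189)x + (-125/252)x² + (119/108)x³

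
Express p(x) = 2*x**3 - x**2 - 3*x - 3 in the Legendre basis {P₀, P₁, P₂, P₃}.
(-10/3)P₀ + (-9/5)P₁ + (-2/3)P₂ + (4/5)P₃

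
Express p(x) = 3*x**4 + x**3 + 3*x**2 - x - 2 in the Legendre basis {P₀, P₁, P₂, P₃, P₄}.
(-2/5)P₀ + (-2/5)P₁ + (26/7)P₂ + (2/5)P₃ + (24/35)P₄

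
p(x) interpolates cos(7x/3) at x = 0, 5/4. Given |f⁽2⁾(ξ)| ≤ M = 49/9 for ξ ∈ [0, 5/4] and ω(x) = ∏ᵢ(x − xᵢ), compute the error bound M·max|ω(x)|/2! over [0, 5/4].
1225/1152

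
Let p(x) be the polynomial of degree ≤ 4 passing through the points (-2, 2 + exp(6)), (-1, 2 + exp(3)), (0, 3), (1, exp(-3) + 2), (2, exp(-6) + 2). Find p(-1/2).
((-5*exp(6) + 346 + 60*exp(3))*exp(6) - 20*exp(3) + 3)*exp(-6)/128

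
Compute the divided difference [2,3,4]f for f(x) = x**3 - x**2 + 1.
8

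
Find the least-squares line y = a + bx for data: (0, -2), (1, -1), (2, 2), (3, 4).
a = -12/5, b = 21/10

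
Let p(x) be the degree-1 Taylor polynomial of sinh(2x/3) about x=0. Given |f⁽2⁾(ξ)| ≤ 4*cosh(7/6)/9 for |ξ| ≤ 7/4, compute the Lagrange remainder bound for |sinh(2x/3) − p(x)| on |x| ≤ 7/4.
49*cosh(7/6)/72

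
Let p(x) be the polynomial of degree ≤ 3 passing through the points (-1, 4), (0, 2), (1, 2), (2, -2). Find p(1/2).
17/8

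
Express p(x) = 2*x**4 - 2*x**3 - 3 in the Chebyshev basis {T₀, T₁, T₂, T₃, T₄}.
(-9/4)T₀ + (-3/2)T₁ + T₂ + (-1/2)T₃ + (1/4)T₄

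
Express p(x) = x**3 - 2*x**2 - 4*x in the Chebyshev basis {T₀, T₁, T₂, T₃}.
-T₀ + (-13/4)T₁ - T₂ + (1/4)T₃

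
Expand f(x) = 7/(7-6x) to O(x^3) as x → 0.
1 + 6*x/7 + 36*x**2/49 + O(x**3)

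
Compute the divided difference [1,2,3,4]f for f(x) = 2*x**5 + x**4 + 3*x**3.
143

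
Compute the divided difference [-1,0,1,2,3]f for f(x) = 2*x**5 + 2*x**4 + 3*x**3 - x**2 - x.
12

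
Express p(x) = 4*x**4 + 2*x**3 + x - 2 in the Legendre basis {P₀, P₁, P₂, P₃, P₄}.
(-6/5)P₀ + (11/5)P₁ + (16/7)P₂ + (4/5)P₃ + (32/35)P₄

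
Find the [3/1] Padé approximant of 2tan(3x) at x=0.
18*x**3 + 6*x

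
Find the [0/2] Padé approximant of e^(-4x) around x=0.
1/(8*x**2 + 4*x + 1)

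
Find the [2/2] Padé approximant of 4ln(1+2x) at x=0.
8*x*(x + 1)/(2*x**2/3 + 2*x + 1)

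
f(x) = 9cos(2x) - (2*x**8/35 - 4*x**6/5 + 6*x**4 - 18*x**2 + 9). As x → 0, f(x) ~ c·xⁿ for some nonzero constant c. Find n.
10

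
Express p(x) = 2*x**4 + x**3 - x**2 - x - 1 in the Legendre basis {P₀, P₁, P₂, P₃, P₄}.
(-14/15)P₀ + (-2/5)P₁ + (10/21)P₂ + (2/5)P₃ + (16/35)P₄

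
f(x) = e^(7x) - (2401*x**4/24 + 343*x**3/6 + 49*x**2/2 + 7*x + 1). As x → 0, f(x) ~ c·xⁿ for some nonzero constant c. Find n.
5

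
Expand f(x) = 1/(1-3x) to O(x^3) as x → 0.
1 + 3*x + 9*x**2 + O(x**3)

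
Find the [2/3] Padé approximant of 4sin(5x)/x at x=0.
(20 - 175*x**2/3)/(5*x**2/4 + 1)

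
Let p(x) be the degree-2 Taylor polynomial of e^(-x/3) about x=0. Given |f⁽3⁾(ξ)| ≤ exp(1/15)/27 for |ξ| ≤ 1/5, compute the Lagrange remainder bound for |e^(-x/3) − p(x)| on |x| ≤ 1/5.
exp(1/15)/20250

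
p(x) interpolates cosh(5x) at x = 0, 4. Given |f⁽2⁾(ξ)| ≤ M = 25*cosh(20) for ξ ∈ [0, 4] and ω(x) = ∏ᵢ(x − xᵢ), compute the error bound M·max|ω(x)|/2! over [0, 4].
50*cosh(20)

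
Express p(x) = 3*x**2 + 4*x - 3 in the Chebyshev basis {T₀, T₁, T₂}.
(-3/2)T₀ + (4)T₁ + (3/2)T₂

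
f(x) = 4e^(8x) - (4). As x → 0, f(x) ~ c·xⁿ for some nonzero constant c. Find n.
1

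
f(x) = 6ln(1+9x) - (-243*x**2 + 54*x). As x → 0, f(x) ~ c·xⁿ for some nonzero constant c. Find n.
3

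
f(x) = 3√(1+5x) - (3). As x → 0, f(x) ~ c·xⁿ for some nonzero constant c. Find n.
1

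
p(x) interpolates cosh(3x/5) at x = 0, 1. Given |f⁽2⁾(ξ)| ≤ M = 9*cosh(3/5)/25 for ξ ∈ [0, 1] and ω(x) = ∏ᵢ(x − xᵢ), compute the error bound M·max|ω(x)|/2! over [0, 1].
9*cosh(3/5)/200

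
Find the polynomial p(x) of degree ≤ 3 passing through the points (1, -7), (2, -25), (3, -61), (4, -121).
-x**3 - 3*x**2 - 2*x - 1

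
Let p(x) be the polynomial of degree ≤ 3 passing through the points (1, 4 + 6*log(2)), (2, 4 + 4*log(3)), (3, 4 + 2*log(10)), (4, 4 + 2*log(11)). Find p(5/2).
4 + log(45*11**(7/8)*2**(3/4)*3**(1/4)*5**(1/8)/11)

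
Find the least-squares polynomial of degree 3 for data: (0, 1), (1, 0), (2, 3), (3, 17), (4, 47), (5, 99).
22/21 + (-14/9)x + (-53/84)x² + (35/36)x³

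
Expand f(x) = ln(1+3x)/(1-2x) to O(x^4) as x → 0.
3*x + 3*x**2/2 + 12*x**3 + O(x**4)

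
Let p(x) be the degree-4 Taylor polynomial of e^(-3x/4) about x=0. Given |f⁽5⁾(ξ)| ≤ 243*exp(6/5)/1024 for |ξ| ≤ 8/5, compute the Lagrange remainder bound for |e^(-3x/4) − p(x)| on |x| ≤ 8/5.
324*exp(6/5)/15625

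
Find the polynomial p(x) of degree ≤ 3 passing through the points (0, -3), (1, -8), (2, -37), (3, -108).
-3*x**3 - 3*x**2 + x - 3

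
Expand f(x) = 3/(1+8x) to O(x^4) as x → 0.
3 - 24*x + 192*x**2 - 1536*x**3 + O(x**4)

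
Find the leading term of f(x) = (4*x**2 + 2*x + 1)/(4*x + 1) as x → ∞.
x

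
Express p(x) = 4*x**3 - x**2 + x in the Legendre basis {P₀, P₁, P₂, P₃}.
(-1/3)P₀ + (17/5)P₁ + (-2/3)P₂ + (8/5)P₃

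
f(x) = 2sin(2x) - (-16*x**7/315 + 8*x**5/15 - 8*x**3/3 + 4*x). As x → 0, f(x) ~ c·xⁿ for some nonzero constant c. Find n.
9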